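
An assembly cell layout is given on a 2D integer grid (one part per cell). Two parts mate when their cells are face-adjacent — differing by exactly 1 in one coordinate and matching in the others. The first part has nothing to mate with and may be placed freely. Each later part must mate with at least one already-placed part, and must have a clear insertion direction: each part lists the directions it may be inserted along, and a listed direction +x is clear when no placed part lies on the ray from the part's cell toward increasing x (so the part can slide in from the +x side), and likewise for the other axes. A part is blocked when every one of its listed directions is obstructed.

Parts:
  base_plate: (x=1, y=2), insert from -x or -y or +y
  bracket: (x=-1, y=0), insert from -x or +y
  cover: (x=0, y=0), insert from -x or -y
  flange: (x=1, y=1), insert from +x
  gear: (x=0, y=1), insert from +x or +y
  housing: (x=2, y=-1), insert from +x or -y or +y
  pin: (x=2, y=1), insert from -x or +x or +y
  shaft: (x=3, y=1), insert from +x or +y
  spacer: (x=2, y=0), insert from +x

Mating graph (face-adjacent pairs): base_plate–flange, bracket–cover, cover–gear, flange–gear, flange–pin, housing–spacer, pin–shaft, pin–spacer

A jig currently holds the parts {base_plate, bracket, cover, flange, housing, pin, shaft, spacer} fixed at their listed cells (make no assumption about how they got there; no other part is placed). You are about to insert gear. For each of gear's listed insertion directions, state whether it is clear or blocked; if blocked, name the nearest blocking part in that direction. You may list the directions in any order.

+x: nearest on ray is flange@(1, 1) ⇒ blocked
+y: ray from gear(0, 1) has no placed part ⇒ clear

+x: blocked by flange; +y: clear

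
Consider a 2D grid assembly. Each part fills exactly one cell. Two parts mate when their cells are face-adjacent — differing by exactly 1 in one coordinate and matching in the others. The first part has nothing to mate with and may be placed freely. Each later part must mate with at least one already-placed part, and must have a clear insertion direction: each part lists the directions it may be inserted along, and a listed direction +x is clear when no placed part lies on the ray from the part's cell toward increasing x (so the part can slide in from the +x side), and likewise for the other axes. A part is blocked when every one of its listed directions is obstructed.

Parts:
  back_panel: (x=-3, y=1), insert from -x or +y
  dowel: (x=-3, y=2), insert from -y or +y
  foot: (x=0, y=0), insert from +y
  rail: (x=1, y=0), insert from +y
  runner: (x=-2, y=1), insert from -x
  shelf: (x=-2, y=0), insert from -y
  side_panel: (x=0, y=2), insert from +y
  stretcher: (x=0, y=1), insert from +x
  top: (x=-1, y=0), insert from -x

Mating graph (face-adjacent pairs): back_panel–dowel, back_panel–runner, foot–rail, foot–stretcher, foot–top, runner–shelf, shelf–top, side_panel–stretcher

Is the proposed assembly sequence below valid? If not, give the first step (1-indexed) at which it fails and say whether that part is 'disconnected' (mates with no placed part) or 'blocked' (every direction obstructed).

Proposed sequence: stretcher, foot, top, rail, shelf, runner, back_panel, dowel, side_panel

1. stretcher@(0, 1) [+x clear] — {stretcher}
2. foot@(0, 0) — +y all obstructed ⇒ blocked

Invalid at step 2 (blocked)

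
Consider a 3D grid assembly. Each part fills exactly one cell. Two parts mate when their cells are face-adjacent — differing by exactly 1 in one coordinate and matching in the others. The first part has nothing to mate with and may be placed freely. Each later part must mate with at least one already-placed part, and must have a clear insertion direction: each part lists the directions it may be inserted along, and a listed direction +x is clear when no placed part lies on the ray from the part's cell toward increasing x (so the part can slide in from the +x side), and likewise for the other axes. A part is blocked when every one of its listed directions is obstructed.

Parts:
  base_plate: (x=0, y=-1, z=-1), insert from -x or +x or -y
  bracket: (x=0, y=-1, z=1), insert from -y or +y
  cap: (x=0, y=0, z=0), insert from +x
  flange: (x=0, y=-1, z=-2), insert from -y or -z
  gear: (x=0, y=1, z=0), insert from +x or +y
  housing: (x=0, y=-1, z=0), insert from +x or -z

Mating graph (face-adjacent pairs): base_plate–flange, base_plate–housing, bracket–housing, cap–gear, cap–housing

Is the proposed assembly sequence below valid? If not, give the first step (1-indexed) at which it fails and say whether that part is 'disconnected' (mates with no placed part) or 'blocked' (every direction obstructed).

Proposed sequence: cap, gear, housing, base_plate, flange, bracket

Valid

1. cap@(0, 0, 0) [+x clear] — {cap}
2. gear@(0, 1, 0) [+x clear] — {cap, gear}
3. housing@(0, -1, 0) [+x clear] — {cap, gear, housing}
4. base_plate@(0, -1, -1) [-x clear] — {base_plate, cap, gear, housing}
5. flange@(0, -1, -2) [-y clear] — {base_plate, cap, flange, gear, housing}
6. bracket@(0, -1, 1) [-y clear] — {base_plate, bracket, cap, flange, gear, housing}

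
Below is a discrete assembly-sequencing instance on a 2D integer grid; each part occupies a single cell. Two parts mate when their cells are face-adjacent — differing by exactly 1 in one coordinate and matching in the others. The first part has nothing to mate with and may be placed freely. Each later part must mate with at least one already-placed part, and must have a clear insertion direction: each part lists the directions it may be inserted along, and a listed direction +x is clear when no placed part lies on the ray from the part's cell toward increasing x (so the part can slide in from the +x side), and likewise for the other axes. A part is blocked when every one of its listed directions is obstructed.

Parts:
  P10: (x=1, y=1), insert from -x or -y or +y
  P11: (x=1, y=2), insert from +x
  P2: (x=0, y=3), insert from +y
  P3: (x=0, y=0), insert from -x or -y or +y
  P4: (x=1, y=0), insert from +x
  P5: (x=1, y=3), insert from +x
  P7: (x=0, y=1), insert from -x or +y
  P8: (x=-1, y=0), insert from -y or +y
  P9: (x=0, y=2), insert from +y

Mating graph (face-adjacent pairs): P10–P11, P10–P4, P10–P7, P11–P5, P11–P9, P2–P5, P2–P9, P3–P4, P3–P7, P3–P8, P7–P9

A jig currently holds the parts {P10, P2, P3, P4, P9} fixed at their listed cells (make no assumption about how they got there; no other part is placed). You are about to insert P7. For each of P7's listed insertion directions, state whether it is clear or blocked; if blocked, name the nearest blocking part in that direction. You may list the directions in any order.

+y: blocked by P9; -x: clear

-x: ray from P7(0, 1) has no placed part ⇒ clear
+y: nearest on ray is P9@(0, 2) ⇒ blocked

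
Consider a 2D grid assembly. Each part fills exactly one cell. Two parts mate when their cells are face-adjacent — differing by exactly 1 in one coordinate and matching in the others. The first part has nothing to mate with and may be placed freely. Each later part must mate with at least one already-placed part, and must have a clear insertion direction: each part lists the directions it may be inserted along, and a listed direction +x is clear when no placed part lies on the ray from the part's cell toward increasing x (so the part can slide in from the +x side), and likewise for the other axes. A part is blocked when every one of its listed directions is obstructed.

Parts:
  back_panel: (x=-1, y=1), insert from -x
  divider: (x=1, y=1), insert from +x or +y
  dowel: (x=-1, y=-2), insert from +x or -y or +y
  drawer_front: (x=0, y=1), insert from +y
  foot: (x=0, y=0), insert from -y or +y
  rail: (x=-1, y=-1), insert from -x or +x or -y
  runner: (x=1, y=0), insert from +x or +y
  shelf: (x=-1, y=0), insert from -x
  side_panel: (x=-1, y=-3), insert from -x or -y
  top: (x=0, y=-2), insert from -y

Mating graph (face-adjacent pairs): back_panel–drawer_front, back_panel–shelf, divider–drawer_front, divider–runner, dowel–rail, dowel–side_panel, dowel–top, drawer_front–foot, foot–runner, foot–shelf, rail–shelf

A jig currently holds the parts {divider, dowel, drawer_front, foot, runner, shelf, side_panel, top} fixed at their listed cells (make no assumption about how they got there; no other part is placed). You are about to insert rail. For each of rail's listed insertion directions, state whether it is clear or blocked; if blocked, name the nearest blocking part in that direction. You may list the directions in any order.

+x: clear; -x: clear; -y: blocked by dowel

-x: ray from rail(-1, -1) has no placed part ⇒ clear
+x: ray from rail(-1, -1) has no placed part ⇒ clear
-y: nearest on ray is dowel@(-1, -2) ⇒ blocked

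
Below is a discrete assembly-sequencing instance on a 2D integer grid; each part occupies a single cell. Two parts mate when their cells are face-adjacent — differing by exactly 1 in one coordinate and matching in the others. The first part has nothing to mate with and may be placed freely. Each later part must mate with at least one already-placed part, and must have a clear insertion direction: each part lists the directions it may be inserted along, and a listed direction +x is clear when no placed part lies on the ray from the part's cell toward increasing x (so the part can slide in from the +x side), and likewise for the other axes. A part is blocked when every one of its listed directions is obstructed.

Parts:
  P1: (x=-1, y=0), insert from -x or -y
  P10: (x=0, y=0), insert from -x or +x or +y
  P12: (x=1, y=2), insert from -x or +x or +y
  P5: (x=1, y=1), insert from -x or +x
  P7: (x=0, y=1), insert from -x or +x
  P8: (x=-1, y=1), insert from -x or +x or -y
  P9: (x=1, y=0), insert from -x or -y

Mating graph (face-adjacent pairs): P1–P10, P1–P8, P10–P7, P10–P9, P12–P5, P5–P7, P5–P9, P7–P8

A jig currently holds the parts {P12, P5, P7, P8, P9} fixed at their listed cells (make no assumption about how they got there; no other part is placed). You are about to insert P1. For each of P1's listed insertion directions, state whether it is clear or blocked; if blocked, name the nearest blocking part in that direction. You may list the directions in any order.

-x: clear; -y: clear

-x: ray from P1(-1, 0) has no placed part ⇒ clear
-y: ray from P1(-1, 0) has no placed part ⇒ clear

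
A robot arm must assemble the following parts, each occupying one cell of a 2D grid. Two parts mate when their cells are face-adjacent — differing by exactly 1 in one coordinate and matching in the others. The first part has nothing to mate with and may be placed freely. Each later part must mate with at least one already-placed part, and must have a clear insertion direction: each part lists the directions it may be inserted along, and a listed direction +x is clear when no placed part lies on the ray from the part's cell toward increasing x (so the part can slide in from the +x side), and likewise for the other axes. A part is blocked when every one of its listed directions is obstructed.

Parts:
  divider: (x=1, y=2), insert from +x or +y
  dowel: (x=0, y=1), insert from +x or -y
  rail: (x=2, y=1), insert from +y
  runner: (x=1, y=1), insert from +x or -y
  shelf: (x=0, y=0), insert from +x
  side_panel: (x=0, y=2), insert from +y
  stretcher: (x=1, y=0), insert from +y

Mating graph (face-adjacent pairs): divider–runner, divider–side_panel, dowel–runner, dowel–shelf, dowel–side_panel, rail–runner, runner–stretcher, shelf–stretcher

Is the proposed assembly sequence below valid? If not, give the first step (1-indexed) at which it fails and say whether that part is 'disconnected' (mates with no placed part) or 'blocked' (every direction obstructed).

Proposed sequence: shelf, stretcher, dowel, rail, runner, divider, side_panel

Invalid at step 4 (disconnected)

1. shelf@(0, 0) [+x clear] — {shelf}
2. stretcher@(1, 0) [+y clear] — {shelf, stretcher}
3. dowel@(0, 1) [+x clear] — {dowel, shelf, stretcher}
4. rail@(2, 1) — no placed neighbour ⇒ disconnected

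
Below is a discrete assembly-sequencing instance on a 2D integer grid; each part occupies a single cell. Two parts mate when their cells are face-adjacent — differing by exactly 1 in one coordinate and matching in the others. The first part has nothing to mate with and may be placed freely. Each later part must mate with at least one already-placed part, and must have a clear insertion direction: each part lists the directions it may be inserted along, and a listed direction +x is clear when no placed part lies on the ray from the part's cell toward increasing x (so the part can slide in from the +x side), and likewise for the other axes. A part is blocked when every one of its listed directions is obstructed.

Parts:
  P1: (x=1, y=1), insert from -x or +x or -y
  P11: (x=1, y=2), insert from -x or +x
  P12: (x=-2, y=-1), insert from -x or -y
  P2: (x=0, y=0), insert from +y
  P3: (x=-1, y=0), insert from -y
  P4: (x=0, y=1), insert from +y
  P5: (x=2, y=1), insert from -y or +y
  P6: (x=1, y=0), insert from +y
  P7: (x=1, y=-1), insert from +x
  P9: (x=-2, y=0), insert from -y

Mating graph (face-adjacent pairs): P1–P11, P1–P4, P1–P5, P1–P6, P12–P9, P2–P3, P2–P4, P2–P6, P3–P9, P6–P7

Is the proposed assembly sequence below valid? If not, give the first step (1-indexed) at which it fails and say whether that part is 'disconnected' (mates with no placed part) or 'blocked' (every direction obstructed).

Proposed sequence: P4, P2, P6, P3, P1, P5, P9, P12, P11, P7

1. P4@(0, 1) [+y clear] — {P4}
2. P2@(0, 0) — +y all obstructed ⇒ blocked

Invalid at step 2 (blocked)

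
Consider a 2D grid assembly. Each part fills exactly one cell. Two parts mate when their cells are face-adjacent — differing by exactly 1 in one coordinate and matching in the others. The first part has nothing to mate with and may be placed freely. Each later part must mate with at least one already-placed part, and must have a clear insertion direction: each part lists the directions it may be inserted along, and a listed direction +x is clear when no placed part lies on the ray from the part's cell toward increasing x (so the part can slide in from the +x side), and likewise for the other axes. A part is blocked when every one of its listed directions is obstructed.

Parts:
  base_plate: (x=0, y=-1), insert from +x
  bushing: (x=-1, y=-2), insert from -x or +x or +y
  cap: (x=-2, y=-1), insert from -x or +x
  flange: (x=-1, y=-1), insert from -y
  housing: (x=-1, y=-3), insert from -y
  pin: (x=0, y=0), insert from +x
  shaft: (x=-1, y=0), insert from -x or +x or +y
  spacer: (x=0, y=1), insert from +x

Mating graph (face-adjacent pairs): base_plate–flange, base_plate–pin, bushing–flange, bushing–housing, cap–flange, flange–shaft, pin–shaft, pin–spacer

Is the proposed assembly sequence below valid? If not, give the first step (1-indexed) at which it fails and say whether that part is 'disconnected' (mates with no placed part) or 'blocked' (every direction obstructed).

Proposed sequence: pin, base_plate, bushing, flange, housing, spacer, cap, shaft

Invalid at step 3 (disconnected)

1. pin@(0, 0) [+x clear] — {pin}
2. base_plate@(0, -1) [+x clear] — {base_plate, pin}
3. bushing@(-1, -2) — no placed neighbour ⇒ disconnected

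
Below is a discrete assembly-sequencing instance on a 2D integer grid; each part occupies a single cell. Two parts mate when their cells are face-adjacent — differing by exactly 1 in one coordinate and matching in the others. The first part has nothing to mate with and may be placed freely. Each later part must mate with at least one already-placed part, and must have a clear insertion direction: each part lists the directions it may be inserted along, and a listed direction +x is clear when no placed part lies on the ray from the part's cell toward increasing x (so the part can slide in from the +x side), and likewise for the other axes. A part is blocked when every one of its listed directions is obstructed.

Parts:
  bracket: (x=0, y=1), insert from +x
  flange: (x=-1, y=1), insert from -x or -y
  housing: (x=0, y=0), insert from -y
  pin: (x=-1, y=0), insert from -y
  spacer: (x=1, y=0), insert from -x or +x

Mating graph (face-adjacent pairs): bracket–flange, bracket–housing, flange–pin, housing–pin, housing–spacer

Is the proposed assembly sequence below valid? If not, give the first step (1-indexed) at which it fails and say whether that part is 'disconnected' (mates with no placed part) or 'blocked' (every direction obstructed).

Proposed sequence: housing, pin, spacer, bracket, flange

Valid

1. housing@(0, 0) [-y clear] — {housing}
2. pin@(-1, 0) [-y clear] — {housing, pin}
3. spacer@(1, 0) [+x clear] — {housing, pin, spacer}
4. bracket@(0, 1) [+x clear] — {bracket, housing, pin, spacer}
5. flange@(-1, 1) [-x clear] — {bracket, flange, housing, pin, spacer}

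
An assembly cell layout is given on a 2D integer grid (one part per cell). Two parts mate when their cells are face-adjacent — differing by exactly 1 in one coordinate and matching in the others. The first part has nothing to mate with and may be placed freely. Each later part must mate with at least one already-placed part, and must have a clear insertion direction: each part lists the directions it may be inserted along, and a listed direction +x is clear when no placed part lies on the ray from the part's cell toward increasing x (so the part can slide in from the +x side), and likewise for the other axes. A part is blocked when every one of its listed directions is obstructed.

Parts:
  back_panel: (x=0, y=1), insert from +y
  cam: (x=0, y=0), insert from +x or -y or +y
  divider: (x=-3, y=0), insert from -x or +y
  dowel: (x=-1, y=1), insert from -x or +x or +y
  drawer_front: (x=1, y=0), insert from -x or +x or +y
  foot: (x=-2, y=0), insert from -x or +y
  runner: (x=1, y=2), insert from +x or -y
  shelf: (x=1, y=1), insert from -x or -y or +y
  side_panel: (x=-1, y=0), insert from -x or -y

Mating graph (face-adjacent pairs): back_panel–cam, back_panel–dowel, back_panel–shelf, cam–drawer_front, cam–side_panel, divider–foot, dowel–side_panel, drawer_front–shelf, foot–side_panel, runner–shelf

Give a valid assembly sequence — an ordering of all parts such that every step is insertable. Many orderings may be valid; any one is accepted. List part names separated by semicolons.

back_panel; dowel; shelf; side_panel; runner; foot; divider; drawer_front; cam

1. back_panel@(0, 1) [+y clear] — {back_panel}
2. dowel@(-1, 1) [-x clear] — {back_panel, dowel}
3. shelf@(1, 1) [-y clear] — {back_panel, dowel, shelf}
4. side_panel@(-1, 0) [-x clear] — {back_panel, dowel, shelf, side_panel}
5. runner@(1, 2) [+x clear] — {back_panel, dowel, runner, shelf, side_panel}
6. foot@(-2, 0) [-x clear] — {back_panel, dowel, foot, runner, shelf, side_panel}
7. divider@(-3, 0) [-x clear] — {back_panel, divider, dowel, foot, runner, shelf, side_panel}
8. drawer_front@(1, 0) [+x clear] — {back_panel, divider, dowel, drawer_front, foot, runner, shelf, side_panel}
9. cam@(0, 0) [-y clear] — {back_panel, cam, divider, dowel, drawer_front, foot, runner, shelf, side_panel}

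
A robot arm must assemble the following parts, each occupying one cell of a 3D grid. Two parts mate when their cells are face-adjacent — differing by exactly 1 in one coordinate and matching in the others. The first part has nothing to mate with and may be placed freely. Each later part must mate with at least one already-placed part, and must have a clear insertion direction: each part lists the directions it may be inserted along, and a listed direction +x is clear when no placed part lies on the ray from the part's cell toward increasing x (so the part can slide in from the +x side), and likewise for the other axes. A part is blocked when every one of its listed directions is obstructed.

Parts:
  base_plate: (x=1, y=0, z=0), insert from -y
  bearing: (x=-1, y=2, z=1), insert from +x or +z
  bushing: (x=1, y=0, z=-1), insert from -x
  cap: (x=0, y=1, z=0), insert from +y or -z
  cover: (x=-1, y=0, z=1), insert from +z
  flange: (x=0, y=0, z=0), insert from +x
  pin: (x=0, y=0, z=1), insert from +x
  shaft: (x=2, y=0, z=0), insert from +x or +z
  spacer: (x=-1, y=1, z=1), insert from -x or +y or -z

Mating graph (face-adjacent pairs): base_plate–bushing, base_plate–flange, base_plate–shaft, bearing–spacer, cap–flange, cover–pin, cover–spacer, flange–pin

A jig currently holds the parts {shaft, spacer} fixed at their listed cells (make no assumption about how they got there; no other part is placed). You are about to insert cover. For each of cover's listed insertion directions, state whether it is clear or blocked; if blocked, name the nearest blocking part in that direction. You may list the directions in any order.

+z: ray from cover(-1, 0, 1) has no placed part ⇒ clear

+z: clear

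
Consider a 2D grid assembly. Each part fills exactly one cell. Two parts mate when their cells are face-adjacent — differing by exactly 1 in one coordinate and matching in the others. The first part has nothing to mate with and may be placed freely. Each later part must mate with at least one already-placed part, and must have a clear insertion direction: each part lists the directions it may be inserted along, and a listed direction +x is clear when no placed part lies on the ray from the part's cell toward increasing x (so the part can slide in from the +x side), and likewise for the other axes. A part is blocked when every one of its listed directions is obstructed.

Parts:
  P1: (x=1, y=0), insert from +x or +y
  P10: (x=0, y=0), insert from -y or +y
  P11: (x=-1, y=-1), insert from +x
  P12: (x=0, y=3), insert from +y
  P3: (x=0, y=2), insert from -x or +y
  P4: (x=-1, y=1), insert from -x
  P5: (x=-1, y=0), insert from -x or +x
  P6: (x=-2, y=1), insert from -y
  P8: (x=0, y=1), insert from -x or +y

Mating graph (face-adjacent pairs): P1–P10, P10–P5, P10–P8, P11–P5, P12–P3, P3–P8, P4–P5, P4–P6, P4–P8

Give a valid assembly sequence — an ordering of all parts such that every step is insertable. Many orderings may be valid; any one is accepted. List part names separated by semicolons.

P10; P8; P5; P11; P3; P12; P1; P4; P6

1. P10@(0, 0) [-y clear] — {P10}
2. P8@(0, 1) [-x clear] — {P10, P8}
3. P5@(-1, 0) [-x clear] — {P10, P5, P8}
4. P11@(-1, -1) [+x clear] — {P10, P11, P5, P8}
5. P3@(0, 2) [-x clear] — {P10, P11, P3, P5, P8}
6. P12@(0, 3) [+y clear] — {P10, P11, P12, P3, P5, P8}
7. P1@(1, 0) [+x clear] — {P1, P10, P11, P12, P3, P5, P8}
8. P4@(-1, 1) [-x clear] — {P1, P10, P11, P12, P3, P4, P5, P8}
9. P6@(-2, 1) [-y clear] — {P1, P10, P11, P12, P3, P4, P5, P6, P8}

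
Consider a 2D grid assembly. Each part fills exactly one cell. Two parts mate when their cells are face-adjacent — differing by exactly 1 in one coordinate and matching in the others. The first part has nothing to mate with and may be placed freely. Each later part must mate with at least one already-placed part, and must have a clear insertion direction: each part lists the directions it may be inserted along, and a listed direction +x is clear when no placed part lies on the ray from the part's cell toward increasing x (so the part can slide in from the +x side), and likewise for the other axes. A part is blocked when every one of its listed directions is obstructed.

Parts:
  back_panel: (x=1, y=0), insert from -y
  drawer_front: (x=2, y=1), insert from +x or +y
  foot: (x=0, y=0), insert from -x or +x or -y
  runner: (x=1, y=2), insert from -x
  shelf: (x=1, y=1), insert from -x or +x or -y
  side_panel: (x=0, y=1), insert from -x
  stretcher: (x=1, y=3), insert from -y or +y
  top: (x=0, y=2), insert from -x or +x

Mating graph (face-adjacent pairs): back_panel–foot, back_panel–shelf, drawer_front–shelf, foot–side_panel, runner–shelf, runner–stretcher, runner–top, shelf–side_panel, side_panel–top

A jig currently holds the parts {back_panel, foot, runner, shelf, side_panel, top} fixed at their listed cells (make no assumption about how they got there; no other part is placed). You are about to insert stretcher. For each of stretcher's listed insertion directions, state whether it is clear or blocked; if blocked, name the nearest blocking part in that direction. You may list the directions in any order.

-y: nearest on ray is runner@(1, 2) ⇒ blocked
+y: ray from stretcher(1, 3) has no placed part ⇒ clear

+y: clear; -y: blocked by runner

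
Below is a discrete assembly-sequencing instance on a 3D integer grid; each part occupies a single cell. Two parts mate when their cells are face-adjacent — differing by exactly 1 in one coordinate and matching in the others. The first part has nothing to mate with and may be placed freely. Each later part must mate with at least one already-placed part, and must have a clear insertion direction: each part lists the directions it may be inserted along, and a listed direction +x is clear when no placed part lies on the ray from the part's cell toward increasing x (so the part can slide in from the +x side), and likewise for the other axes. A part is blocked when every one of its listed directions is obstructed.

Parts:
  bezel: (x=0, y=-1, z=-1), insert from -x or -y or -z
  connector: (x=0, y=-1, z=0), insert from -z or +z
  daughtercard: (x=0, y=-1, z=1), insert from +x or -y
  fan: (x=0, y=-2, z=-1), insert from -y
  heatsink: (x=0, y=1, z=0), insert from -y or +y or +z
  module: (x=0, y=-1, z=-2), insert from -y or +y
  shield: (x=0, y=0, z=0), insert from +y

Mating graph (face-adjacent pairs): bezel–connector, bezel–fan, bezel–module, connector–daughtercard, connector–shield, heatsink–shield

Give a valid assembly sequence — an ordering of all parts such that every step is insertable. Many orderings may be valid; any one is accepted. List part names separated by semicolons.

1. shield@(0, 0, 0) [+y clear] — {shield}
2. heatsink@(0, 1, 0) [+y clear] — {heatsink, shield}
3. connector@(0, -1, 0) [-z clear] — {connector, heatsink, shield}
4. daughtercard@(0, -1, 1) [+x clear] — {connector, daughtercard, heatsink, shield}
5. bezel@(0, -1, -1) [-x clear] — {bezel, connector, daughtercard, heatsink, shield}
6. fan@(0, -2, -1) [-y clear] — {bezel, connector, daughtercard, fan, heatsink, shield}
7. module@(0, -1, -2) [-y clear] — {bezel, connector, daughtercard, fan, heatsink, module, shield}

shield; heatsink; connector; daughtercard; bezel; fan; module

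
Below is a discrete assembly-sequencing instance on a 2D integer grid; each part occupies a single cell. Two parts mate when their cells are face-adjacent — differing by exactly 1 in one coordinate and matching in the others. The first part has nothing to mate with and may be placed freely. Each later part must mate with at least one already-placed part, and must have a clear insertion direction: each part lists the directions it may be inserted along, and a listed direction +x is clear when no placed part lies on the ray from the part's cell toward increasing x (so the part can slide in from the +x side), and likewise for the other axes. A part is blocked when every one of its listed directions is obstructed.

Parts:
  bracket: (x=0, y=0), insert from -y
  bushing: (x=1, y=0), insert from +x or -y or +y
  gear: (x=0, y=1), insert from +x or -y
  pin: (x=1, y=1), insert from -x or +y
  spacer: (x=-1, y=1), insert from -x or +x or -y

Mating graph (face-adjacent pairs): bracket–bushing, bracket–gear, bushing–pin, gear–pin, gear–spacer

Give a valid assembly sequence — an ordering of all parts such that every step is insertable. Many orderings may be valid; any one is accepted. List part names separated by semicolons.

1. pin@(1, 1) [-x clear] — {pin}
2. bushing@(1, 0) [+x clear] — {bushing, pin}
3. gear@(0, 1) [-y clear] — {bushing, gear, pin}
4. spacer@(-1, 1) [-x clear] — {bushing, gear, pin, spacer}
5. bracket@(0, 0) [-y clear] — {bracket, bushing, gear, pin, spacer}

pin; bushing; gear; spacer; bracket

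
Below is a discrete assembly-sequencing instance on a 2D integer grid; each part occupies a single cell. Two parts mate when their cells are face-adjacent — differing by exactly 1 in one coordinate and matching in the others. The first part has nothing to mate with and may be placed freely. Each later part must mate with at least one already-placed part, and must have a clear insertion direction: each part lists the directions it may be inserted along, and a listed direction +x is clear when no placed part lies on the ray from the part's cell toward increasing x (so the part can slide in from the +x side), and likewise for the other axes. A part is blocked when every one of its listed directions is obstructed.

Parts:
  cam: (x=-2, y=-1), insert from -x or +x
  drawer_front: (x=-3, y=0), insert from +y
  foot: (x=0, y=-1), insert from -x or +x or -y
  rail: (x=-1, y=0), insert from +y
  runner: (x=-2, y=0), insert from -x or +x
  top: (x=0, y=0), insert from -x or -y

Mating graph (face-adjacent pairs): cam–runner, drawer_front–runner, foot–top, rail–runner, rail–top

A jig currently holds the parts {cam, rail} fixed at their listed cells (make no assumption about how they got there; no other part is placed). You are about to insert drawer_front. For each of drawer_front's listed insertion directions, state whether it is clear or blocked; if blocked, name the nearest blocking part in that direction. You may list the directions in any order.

+y: ray from drawer_front(-3, 0) has no placed part ⇒ clear

+y: clear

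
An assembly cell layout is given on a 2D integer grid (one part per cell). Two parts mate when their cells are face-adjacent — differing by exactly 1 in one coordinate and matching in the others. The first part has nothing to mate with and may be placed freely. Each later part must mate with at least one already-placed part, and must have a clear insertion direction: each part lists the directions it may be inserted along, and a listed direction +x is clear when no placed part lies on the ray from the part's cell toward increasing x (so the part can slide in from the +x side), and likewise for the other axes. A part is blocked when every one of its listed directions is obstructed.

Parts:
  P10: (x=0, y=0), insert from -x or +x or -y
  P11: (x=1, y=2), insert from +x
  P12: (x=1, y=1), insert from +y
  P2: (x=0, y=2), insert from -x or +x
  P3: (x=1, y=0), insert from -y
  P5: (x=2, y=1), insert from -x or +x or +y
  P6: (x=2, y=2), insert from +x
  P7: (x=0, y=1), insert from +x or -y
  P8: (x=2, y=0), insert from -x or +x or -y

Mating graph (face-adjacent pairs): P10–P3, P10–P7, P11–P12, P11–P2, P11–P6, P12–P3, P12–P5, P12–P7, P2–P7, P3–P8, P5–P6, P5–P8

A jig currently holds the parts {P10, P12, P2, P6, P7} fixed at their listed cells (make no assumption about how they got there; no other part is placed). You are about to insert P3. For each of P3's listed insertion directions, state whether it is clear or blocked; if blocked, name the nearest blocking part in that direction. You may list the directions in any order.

-y: ray from P3(1, 0) has no placed part ⇒ clear

-y: clear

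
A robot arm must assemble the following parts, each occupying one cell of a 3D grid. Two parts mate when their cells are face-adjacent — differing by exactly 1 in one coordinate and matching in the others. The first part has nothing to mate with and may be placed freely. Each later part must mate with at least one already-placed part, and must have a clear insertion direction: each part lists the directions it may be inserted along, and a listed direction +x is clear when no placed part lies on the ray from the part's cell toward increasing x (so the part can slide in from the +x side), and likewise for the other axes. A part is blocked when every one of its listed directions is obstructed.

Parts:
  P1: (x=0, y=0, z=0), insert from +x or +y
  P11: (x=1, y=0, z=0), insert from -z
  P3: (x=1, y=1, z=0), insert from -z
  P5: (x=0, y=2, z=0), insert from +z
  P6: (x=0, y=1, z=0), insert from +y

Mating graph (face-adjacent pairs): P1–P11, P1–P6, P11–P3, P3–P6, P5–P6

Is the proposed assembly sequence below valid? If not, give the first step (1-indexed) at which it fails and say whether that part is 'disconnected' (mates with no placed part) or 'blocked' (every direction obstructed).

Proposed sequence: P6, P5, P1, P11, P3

1. P6@(0, 1, 0) [+y clear] — {P6}
2. P5@(0, 2, 0) [+z clear] — {P5, P6}
3. P1@(0, 0, 0) [+x clear] — {P1, P5, P6}
4. P11@(1, 0, 0) [-z clear] — {P1, P11, P5, P6}
5. P3@(1, 1, 0) [-z clear] — {P1, P11, P3, P5, P6}

Valid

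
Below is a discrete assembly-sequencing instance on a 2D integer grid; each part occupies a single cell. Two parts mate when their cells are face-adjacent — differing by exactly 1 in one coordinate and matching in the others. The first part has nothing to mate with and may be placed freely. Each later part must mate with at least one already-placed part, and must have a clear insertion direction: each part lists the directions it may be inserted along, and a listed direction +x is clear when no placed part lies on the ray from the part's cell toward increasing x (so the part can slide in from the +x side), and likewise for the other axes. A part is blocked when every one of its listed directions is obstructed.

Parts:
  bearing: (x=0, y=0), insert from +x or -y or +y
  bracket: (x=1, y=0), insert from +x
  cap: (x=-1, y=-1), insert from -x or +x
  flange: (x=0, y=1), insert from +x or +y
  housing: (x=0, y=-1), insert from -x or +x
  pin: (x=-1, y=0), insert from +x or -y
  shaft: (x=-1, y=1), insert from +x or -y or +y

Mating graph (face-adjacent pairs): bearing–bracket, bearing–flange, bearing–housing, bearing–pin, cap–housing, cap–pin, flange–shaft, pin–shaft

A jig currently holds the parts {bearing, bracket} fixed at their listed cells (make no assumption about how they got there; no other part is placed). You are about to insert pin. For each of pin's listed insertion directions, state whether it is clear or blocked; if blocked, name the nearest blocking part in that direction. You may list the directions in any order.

+x: blocked by bearing; -y: clear

+x: nearest on ray is bearing@(0, 0) ⇒ blocked
-y: ray from pin(-1, 0) has no placed part ⇒ clear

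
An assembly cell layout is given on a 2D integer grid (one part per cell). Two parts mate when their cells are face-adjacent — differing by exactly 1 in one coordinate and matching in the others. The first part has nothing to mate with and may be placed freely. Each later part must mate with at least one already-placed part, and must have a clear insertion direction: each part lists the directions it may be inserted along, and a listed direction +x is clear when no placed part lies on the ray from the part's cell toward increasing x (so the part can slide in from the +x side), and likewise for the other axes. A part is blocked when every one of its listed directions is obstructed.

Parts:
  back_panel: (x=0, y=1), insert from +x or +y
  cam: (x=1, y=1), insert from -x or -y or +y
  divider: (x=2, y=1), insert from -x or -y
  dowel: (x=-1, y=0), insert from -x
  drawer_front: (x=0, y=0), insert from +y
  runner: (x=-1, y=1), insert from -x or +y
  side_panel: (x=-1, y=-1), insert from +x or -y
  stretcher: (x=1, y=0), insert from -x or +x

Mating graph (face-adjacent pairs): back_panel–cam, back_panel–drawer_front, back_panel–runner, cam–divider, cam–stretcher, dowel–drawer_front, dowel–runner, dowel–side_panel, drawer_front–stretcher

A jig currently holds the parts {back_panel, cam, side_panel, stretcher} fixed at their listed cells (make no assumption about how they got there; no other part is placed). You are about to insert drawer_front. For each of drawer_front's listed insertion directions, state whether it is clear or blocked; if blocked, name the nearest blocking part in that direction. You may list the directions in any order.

+y: nearest on ray is back_panel@(0, 1) ⇒ blocked

+y: blocked by back_panel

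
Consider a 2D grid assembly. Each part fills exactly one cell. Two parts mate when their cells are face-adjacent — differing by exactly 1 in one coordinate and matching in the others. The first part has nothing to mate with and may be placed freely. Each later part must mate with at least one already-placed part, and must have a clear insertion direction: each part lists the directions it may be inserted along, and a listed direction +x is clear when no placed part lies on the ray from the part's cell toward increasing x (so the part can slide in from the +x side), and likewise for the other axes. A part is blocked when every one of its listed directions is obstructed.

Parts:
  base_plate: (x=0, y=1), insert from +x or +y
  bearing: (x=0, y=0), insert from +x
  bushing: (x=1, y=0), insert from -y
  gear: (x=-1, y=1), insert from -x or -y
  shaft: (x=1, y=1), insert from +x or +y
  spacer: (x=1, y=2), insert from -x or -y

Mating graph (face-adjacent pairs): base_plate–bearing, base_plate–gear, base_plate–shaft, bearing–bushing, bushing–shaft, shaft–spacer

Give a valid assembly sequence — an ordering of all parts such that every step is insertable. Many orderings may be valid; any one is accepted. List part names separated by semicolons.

bearing; bushing; shaft; spacer; base_plate; gear

1. bearing@(0, 0) [+x clear] — {bearing}
2. bushing@(1, 0) [-y clear] — {bearing, bushing}
3. shaft@(1, 1) [+x clear] — {bearing, bushing, shaft}
4. spacer@(1, 2) [-x clear] — {bearing, bushing, shaft, spacer}
5. base_plate@(0, 1) [+y clear] — {base_plate, bearing, bushing, shaft, spacer}
6. gear@(-1, 1) [-x clear] — {base_plate, bearing, bushing, gear, shaft, spacer}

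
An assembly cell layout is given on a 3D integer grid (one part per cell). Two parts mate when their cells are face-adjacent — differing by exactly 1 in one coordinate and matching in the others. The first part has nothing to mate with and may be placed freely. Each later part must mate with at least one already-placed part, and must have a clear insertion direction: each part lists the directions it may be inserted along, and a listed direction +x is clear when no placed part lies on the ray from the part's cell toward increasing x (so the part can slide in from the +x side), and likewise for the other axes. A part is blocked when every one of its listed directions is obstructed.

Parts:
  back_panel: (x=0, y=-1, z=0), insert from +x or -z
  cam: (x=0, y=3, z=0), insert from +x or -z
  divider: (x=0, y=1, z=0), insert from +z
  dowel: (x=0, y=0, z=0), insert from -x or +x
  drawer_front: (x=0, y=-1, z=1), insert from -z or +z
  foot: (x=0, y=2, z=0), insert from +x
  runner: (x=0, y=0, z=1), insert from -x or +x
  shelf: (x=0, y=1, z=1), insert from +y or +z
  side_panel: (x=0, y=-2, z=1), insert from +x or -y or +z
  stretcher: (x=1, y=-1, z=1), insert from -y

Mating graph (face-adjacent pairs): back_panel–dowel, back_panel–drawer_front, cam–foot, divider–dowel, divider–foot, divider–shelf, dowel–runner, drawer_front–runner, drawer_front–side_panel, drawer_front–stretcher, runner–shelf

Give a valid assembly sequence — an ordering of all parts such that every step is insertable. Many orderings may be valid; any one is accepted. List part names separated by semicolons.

side_panel; drawer_front; stretcher; runner; dowel; divider; foot; shelf; cam; back_panel

1. side_panel@(0, -2, 1) [+x clear] — {side_panel}
2. drawer_front@(0, -1, 1) [-z clear] — {drawer_front, side_panel}
3. stretcher@(1, -1, 1) [-y clear] — {drawer_front, side_panel, stretcher}
4. runner@(0, 0, 1) [-x clear] — {drawer_front, runner, side_panel, stretcher}
5. dowel@(0, 0, 0) [-x clear] — {dowel, drawer_front, runner, side_panel, stretcher}
6. divider@(0, 1, 0) [+z clear] — {divider, dowel, drawer_front, runner, side_panel, stretcher}
7. foot@(0, 2, 0) [+x clear] — {divider, dowel, drawer_front, foot, runner, side_panel, stretcher}
8. shelf@(0, 1, 1) [+y clear] — {divider, dowel, drawer_front, foot, runner, shelf, side_panel, stretcher}
9. cam@(0, 3, 0) [+x clear] — {cam, divider, dowel, drawer_front, foot, runner, shelf, side_panel, stretcher}
10. back_panel@(0, -1, 0) [+x clear] — {back_panel, cam, divider, dowel, drawer_front, foot, runner, shelf, side_panel, stretcher}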